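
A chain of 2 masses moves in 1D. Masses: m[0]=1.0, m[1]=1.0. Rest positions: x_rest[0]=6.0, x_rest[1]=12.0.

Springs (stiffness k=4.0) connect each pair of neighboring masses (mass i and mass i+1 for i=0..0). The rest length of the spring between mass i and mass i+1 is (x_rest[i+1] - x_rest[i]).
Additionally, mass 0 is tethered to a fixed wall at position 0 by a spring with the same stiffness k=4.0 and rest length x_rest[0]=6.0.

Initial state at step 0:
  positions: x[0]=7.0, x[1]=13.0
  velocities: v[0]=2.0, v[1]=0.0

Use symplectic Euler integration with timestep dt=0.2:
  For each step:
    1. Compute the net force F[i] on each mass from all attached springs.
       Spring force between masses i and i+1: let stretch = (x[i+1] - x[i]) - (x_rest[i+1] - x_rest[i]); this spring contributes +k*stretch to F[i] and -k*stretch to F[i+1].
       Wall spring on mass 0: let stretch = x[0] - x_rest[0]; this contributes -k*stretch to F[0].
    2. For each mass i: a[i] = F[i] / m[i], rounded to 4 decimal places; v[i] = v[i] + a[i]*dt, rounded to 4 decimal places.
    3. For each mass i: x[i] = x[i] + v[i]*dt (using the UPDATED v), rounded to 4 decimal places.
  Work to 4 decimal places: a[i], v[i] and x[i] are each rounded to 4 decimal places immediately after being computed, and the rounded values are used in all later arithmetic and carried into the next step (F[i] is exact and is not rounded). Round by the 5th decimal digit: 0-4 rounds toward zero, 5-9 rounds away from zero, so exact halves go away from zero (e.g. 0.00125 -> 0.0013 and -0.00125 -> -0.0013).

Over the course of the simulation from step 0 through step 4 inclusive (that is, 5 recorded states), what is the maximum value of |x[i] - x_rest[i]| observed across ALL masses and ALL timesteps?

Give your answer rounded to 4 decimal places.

Step 0: x=[7.0000 13.0000] v=[2.0000 0.0000]
Step 1: x=[7.2400 13.0000] v=[1.2000 0.0000]
Step 2: x=[7.2432 13.0384] v=[0.0160 0.1920]
Step 3: x=[7.0147 13.1096] v=[-1.1424 0.3558]
Step 4: x=[6.6391 13.1656] v=[-1.8782 0.2799]
Max displacement = 1.2432

Answer: 1.2432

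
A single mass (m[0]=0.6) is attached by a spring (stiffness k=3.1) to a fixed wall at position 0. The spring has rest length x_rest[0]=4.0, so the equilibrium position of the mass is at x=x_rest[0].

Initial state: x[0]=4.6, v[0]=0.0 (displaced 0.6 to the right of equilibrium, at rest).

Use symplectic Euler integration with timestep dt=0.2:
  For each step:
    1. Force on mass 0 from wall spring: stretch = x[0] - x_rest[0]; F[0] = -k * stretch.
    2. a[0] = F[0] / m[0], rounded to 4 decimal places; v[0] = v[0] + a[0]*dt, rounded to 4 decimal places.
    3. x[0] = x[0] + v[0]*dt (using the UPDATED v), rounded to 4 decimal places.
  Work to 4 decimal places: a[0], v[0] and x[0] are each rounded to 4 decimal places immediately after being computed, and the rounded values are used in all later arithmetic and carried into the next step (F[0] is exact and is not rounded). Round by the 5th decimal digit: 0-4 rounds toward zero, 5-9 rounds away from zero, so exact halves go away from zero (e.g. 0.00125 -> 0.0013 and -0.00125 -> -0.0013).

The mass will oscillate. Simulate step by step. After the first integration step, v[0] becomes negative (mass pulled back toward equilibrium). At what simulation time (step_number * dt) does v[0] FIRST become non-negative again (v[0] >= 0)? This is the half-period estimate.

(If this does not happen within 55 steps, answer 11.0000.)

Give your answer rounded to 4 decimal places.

Step 0: x=[4.6000] v=[0.0000]
Step 1: x=[4.4760] v=[-0.6200]
Step 2: x=[4.2536] v=[-1.1119]
Step 3: x=[3.9788] v=[-1.3740]
Step 4: x=[3.7084] v=[-1.3521]
Step 5: x=[3.4982] v=[-1.0508]
Step 6: x=[3.3917] v=[-0.5323]
Step 7: x=[3.4110] v=[0.0963]
First v>=0 after going negative at step 7, time=1.4000

Answer: 1.4000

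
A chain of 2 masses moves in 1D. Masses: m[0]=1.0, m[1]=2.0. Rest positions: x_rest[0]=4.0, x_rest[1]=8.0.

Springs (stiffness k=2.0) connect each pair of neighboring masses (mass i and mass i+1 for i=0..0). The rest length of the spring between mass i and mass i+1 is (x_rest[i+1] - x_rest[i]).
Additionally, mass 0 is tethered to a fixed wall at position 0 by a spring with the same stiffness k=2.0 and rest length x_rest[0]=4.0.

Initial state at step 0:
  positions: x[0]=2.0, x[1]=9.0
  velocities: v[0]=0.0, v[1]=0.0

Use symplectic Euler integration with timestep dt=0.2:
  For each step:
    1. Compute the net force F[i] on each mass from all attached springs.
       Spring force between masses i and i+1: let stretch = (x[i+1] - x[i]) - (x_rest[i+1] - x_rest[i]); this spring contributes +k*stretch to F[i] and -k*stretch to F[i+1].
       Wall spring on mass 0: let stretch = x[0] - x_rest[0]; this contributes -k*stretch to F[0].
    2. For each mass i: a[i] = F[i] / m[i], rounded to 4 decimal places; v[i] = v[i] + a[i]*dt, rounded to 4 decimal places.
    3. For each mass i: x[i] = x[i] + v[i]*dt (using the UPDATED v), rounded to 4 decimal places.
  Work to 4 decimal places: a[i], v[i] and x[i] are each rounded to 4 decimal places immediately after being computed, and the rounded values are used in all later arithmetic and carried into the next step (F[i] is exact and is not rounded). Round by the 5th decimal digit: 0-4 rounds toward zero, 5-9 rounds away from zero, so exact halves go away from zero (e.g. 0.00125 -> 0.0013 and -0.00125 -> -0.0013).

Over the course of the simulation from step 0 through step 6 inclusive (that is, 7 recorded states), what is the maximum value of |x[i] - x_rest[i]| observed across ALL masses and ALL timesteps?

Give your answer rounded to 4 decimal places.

Step 0: x=[2.0000 9.0000] v=[0.0000 0.0000]
Step 1: x=[2.4000 8.8800] v=[2.0000 -0.6000]
Step 2: x=[3.1264 8.6608] v=[3.6320 -1.0960]
Step 3: x=[4.0454 8.3802] v=[4.5952 -1.4029]
Step 4: x=[4.9876 8.0862] v=[4.7110 -1.4699]
Step 5: x=[5.7787 7.8283] v=[3.9554 -1.2896]
Step 6: x=[6.2715 7.6484] v=[2.4638 -0.8995]
Max displacement = 2.2715

Answer: 2.2715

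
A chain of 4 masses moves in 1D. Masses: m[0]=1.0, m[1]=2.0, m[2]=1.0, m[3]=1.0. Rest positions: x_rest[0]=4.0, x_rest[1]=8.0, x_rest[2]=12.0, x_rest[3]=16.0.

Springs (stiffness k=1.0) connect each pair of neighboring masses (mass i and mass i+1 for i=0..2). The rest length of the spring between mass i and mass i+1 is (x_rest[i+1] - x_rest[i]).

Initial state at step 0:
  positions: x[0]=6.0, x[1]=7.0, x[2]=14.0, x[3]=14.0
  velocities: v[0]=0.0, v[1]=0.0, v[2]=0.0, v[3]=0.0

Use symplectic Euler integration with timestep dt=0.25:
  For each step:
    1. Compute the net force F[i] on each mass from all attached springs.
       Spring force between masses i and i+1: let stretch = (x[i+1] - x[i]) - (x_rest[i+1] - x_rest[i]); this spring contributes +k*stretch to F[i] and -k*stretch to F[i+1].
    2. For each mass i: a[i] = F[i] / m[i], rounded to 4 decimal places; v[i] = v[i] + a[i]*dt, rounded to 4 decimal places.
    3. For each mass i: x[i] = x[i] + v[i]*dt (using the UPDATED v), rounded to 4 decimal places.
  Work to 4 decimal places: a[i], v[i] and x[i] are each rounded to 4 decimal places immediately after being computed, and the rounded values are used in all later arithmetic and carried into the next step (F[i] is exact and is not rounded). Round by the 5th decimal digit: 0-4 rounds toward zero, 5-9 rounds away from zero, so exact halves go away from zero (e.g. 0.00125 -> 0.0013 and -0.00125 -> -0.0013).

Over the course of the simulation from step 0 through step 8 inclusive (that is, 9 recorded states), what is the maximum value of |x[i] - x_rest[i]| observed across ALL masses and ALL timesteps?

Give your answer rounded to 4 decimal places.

Step 0: x=[6.0000 7.0000 14.0000 14.0000] v=[0.0000 0.0000 0.0000 0.0000]
Step 1: x=[5.8125 7.1875 13.5625 14.2500] v=[-0.7500 0.7500 -1.7500 1.0000]
Step 2: x=[5.4609 7.5313 12.7695 14.7070] v=[-1.4063 1.3750 -3.1719 1.8281]
Step 3: x=[4.9887 7.9741 11.7702 15.2929] v=[-1.8887 1.7710 -3.9971 2.3437]
Step 4: x=[4.4531 8.4422 10.7538 15.9087] v=[-2.1424 1.8724 -4.0655 2.4630]
Step 5: x=[3.9168 8.8579 9.9151 16.4523] v=[-2.1451 1.6627 -3.3547 2.1743]
Step 6: x=[3.4394 9.1522 9.4189 16.8373] v=[-1.9098 1.1772 -1.9847 1.5400]
Step 7: x=[3.0690 9.2763 9.3697 17.0087] v=[-1.4816 0.4964 -0.1968 0.6854]
Step 8: x=[2.8366 9.2093 9.7921 16.9526] v=[-0.9298 -0.2679 1.6896 -0.2244]
Max displacement = 2.6303

Answer: 2.6303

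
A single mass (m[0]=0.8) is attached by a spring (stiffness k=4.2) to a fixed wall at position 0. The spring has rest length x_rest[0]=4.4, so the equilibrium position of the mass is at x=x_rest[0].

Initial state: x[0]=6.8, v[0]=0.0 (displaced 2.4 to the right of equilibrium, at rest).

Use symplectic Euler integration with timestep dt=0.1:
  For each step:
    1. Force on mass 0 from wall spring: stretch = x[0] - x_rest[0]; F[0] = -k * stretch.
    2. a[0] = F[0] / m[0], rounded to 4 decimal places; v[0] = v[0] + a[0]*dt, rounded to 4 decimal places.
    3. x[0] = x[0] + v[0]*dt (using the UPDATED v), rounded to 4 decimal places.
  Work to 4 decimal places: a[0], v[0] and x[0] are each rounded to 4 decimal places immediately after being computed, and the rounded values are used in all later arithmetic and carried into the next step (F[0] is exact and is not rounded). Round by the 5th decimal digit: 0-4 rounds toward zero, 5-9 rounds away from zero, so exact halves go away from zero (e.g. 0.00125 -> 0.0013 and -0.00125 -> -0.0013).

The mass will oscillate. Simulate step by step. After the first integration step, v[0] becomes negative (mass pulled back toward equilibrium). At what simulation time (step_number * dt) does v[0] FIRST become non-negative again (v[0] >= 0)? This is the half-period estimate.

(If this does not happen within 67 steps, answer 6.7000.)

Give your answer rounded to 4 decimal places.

Answer: 1.4000

Derivation:
Step 0: x=[6.8000] v=[0.0000]
Step 1: x=[6.6740] v=[-1.2600]
Step 2: x=[6.4286] v=[-2.4539]
Step 3: x=[6.0767] v=[-3.5189]
Step 4: x=[5.6368] v=[-4.3992]
Step 5: x=[5.1320] v=[-5.0485]
Step 6: x=[4.5887] v=[-5.4328]
Step 7: x=[4.0355] v=[-5.5319]
Step 8: x=[3.5015] v=[-5.3405]
Step 9: x=[3.0146] v=[-4.8688]
Step 10: x=[2.6005] v=[-4.1415]
Step 11: x=[2.2808] v=[-3.1968]
Step 12: x=[2.0724] v=[-2.0842]
Step 13: x=[1.9862] v=[-0.8622]
Step 14: x=[2.0267] v=[0.4051]
First v>=0 after going negative at step 14, time=1.4000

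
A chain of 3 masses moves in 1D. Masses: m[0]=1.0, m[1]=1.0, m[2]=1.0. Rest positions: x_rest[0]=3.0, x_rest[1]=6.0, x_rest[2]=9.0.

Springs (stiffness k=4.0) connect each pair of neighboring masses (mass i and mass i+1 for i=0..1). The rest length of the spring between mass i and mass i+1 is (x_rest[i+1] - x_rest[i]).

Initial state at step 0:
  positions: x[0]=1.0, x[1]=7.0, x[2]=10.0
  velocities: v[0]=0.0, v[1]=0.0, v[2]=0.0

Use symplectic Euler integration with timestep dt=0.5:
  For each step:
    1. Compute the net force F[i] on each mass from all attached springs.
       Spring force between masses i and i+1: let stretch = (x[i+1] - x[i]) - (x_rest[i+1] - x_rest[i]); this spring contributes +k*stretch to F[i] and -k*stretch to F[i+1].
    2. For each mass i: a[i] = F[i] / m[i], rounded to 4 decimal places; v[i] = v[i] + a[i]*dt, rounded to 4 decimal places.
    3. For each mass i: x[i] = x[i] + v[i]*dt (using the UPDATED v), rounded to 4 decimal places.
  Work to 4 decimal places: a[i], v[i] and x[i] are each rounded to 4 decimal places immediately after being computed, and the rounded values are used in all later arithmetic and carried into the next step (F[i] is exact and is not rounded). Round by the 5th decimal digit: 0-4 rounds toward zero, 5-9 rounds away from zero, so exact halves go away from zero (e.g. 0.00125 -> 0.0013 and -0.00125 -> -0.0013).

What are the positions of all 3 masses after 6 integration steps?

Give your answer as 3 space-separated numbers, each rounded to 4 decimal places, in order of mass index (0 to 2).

Step 0: x=[1.0000 7.0000 10.0000] v=[0.0000 0.0000 0.0000]
Step 1: x=[4.0000 4.0000 10.0000] v=[6.0000 -6.0000 0.0000]
Step 2: x=[4.0000 7.0000 7.0000] v=[0.0000 6.0000 -6.0000]
Step 3: x=[4.0000 7.0000 7.0000] v=[0.0000 0.0000 0.0000]
Step 4: x=[4.0000 4.0000 10.0000] v=[0.0000 -6.0000 6.0000]
Step 5: x=[1.0000 7.0000 10.0000] v=[-6.0000 6.0000 0.0000]
Step 6: x=[1.0000 7.0000 10.0000] v=[0.0000 0.0000 0.0000]

Answer: 1.0000 7.0000 10.0000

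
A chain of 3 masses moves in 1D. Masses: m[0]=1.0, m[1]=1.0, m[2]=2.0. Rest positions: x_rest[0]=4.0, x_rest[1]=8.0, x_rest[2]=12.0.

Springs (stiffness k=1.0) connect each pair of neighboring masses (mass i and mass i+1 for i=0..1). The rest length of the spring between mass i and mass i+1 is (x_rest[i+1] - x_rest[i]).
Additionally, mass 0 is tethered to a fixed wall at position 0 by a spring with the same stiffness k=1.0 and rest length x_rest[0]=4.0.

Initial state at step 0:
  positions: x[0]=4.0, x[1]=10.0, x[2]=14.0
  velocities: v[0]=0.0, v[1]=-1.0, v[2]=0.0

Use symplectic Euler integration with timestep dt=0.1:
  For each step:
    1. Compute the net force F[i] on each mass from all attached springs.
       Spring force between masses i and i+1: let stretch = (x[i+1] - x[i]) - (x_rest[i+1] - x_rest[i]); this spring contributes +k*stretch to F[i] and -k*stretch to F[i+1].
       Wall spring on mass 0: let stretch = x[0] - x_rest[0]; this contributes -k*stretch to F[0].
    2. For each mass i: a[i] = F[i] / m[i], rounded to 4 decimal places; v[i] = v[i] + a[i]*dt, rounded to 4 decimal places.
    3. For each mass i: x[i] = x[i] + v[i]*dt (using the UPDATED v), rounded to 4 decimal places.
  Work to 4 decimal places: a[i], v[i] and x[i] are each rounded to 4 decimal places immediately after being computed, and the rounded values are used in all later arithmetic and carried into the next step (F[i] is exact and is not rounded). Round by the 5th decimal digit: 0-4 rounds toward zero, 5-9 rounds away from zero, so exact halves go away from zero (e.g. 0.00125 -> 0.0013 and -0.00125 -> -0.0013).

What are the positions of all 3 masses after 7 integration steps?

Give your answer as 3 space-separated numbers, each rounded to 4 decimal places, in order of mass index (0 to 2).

Step 0: x=[4.0000 10.0000 14.0000] v=[0.0000 -1.0000 0.0000]
Step 1: x=[4.0200 9.8800 14.0000] v=[0.2000 -1.2000 0.0000]
Step 2: x=[4.0584 9.7426 13.9994] v=[0.3840 -1.3740 -0.0060]
Step 3: x=[4.1131 9.5909 13.9975] v=[0.5466 -1.5167 -0.0188]
Step 4: x=[4.1814 9.4285 13.9936] v=[0.6831 -1.6238 -0.0391]
Step 5: x=[4.2604 9.2593 13.9869] v=[0.7897 -1.6920 -0.0674]
Step 6: x=[4.3468 9.0874 13.9765] v=[0.8636 -1.7191 -0.1038]
Step 7: x=[4.4371 8.9170 13.9617] v=[0.9030 -1.7043 -0.1483]

Answer: 4.4371 8.9170 13.9617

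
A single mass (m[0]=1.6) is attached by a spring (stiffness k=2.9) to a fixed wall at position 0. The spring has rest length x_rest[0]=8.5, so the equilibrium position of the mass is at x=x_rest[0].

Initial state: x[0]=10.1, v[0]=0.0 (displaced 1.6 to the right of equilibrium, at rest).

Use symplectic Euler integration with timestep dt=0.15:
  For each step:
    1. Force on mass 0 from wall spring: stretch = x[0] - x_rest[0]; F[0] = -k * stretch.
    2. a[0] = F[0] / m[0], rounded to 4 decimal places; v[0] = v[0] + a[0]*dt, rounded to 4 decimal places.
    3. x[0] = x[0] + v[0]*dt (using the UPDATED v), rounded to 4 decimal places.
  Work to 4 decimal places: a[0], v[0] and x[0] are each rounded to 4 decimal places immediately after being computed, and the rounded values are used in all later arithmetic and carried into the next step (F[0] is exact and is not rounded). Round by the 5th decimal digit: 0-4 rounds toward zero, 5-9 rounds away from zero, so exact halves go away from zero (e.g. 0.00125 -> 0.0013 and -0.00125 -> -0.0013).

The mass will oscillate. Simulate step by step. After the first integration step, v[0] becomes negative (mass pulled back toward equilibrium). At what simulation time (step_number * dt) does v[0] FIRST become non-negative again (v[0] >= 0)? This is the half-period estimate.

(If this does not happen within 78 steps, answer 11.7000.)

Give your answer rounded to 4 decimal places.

Step 0: x=[10.1000] v=[0.0000]
Step 1: x=[10.0348] v=[-0.4350]
Step 2: x=[9.9070] v=[-0.8523]
Step 3: x=[9.7218] v=[-1.2348]
Step 4: x=[9.4868] v=[-1.5670]
Step 5: x=[9.2115] v=[-1.8353]
Step 6: x=[8.9072] v=[-2.0287]
Step 7: x=[8.5863] v=[-2.1394]
Step 8: x=[8.2619] v=[-2.1629]
Step 9: x=[7.9472] v=[-2.0982]
Step 10: x=[7.6550] v=[-1.9479]
Step 11: x=[7.3973] v=[-1.7182]
Step 12: x=[7.1845] v=[-1.4184]
Step 13: x=[7.0254] v=[-1.0608]
Step 14: x=[6.9264] v=[-0.6599]
Step 15: x=[6.8916] v=[-0.2321]
Step 16: x=[6.9224] v=[0.2052]
First v>=0 after going negative at step 16, time=2.4000

Answer: 2.4000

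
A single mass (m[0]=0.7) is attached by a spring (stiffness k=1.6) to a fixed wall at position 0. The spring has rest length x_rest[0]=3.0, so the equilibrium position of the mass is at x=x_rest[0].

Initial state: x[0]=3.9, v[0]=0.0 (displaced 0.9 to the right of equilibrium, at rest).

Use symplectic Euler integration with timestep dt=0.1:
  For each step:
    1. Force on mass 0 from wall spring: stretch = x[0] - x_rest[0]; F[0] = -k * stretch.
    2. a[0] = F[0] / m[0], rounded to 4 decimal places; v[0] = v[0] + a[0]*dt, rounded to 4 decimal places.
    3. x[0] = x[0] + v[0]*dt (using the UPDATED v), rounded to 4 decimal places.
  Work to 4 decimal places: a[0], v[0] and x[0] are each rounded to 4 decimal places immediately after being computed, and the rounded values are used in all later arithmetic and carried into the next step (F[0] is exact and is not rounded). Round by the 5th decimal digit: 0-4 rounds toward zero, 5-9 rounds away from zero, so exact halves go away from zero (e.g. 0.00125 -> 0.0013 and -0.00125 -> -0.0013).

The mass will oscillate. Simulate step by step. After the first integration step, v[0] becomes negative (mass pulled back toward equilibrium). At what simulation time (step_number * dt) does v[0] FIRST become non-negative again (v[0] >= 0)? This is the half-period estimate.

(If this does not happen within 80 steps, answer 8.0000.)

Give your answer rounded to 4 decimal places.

Answer: 2.1000

Derivation:
Step 0: x=[3.9000] v=[0.0000]
Step 1: x=[3.8794] v=[-0.2057]
Step 2: x=[3.8387] v=[-0.4067]
Step 3: x=[3.7789] v=[-0.5984]
Step 4: x=[3.7013] v=[-0.7764]
Step 5: x=[3.6076] v=[-0.9367]
Step 6: x=[3.5000] v=[-1.0756]
Step 7: x=[3.3810] v=[-1.1899]
Step 8: x=[3.2533] v=[-1.2770]
Step 9: x=[3.1198] v=[-1.3349]
Step 10: x=[2.9836] v=[-1.3623]
Step 11: x=[2.8477] v=[-1.3586]
Step 12: x=[2.7153] v=[-1.3238]
Step 13: x=[2.5894] v=[-1.2587]
Step 14: x=[2.4729] v=[-1.1649]
Step 15: x=[2.3685] v=[-1.0444]
Step 16: x=[2.2785] v=[-0.9001]
Step 17: x=[2.2050] v=[-0.7352]
Step 18: x=[2.1497] v=[-0.5535]
Step 19: x=[2.1138] v=[-0.3592]
Step 20: x=[2.0981] v=[-0.1566]
Step 21: x=[2.1031] v=[0.0496]
First v>=0 after going negative at step 21, time=2.1000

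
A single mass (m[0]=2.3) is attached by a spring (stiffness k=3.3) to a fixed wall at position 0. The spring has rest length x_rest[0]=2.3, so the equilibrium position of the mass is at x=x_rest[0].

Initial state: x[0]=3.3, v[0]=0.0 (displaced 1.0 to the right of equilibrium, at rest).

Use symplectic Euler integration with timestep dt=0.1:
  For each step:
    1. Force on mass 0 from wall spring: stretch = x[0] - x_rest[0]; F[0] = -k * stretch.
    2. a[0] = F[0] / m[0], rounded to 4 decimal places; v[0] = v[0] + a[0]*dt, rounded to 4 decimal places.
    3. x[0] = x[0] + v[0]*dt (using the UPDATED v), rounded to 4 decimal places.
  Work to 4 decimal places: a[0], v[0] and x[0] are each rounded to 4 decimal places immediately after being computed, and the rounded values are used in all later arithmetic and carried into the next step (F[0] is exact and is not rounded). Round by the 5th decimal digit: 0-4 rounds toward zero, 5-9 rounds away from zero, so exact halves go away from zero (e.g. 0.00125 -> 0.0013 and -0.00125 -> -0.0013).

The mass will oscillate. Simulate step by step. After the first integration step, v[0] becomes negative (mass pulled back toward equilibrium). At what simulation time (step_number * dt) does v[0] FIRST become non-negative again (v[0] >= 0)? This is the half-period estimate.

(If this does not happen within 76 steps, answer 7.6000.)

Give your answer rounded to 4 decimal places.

Answer: 2.7000

Derivation:
Step 0: x=[3.3000] v=[0.0000]
Step 1: x=[3.2857] v=[-0.1435]
Step 2: x=[3.2572] v=[-0.2849]
Step 3: x=[3.2150] v=[-0.4222]
Step 4: x=[3.1597] v=[-0.5535]
Step 5: x=[3.0920] v=[-0.6769]
Step 6: x=[3.0130] v=[-0.7905]
Step 7: x=[2.9237] v=[-0.8928]
Step 8: x=[2.8255] v=[-0.9823]
Step 9: x=[2.7197] v=[-1.0577]
Step 10: x=[2.6079] v=[-1.1179]
Step 11: x=[2.4917] v=[-1.1621]
Step 12: x=[2.3727] v=[-1.1896]
Step 13: x=[2.2527] v=[-1.2000]
Step 14: x=[2.1334] v=[-1.1932]
Step 15: x=[2.0165] v=[-1.1693]
Step 16: x=[1.9036] v=[-1.1286]
Step 17: x=[1.7964] v=[-1.0717]
Step 18: x=[1.6965] v=[-0.9994]
Step 19: x=[1.6052] v=[-0.9128]
Step 20: x=[1.5239] v=[-0.8131]
Step 21: x=[1.4537] v=[-0.7018]
Step 22: x=[1.3957] v=[-0.5804]
Step 23: x=[1.3506] v=[-0.4507]
Step 24: x=[1.3192] v=[-0.3145]
Step 25: x=[1.3018] v=[-0.1738]
Step 26: x=[1.2987] v=[-0.0306]
Step 27: x=[1.3100] v=[0.1131]
First v>=0 after going negative at step 27, time=2.7000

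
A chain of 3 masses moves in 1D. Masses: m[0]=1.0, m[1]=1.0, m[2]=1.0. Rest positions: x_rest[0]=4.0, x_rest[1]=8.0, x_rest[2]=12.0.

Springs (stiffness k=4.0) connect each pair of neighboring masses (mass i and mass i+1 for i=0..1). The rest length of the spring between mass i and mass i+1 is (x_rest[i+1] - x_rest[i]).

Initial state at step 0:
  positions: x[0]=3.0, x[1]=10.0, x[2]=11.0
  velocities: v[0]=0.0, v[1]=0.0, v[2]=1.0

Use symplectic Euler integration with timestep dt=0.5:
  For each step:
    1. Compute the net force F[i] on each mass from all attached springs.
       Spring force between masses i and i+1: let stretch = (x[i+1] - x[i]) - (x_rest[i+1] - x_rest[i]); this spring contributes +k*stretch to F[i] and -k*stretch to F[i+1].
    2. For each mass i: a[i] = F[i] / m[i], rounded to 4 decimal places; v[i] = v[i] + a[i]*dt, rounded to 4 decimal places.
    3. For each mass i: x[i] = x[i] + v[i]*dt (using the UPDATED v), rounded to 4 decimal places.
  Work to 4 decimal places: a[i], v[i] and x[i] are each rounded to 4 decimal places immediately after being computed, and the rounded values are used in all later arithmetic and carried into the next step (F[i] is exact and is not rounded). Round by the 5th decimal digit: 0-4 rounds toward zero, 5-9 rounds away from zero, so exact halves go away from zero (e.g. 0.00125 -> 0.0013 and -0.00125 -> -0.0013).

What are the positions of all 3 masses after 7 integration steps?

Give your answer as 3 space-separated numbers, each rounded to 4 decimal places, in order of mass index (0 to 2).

Answer: 7.0000 5.0000 15.5000

Derivation:
Step 0: x=[3.0000 10.0000 11.0000] v=[0.0000 0.0000 1.0000]
Step 1: x=[6.0000 4.0000 14.5000] v=[6.0000 -12.0000 7.0000]
Step 2: x=[3.0000 10.5000 11.5000] v=[-6.0000 13.0000 -6.0000]
Step 3: x=[3.5000 10.5000 11.5000] v=[1.0000 0.0000 0.0000]
Step 4: x=[7.0000 4.5000 14.5000] v=[7.0000 -12.0000 6.0000]
Step 5: x=[4.0000 11.0000 11.5000] v=[-6.0000 13.0000 -6.0000]
Step 6: x=[4.0000 11.0000 12.0000] v=[0.0000 0.0000 1.0000]
Step 7: x=[7.0000 5.0000 15.5000] v=[6.0000 -12.0000 7.0000]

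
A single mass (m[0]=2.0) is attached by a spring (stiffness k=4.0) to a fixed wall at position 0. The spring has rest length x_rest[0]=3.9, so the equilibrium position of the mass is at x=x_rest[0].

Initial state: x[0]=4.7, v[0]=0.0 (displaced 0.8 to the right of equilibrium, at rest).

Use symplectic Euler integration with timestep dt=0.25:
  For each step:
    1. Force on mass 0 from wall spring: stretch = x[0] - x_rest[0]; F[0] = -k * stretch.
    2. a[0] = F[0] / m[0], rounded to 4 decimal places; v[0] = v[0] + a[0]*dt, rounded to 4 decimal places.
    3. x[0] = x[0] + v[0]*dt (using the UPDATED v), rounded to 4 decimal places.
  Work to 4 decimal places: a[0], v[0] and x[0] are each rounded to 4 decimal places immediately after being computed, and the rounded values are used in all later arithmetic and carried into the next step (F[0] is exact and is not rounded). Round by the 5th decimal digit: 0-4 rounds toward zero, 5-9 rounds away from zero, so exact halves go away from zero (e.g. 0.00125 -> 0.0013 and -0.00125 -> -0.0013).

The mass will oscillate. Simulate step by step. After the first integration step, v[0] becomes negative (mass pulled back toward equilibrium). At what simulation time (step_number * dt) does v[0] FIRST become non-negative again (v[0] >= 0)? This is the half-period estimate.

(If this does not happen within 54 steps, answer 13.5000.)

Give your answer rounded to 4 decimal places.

Step 0: x=[4.7000] v=[0.0000]
Step 1: x=[4.6000] v=[-0.4000]
Step 2: x=[4.4125] v=[-0.7500]
Step 3: x=[4.1609] v=[-1.0063]
Step 4: x=[3.8767] v=[-1.1368]
Step 5: x=[3.5954] v=[-1.1252]
Step 6: x=[3.3522] v=[-0.9729]
Step 7: x=[3.1775] v=[-0.6990]
Step 8: x=[3.0931] v=[-0.3378]
Step 9: x=[3.1095] v=[0.0657]
First v>=0 after going negative at step 9, time=2.2500

Answer: 2.2500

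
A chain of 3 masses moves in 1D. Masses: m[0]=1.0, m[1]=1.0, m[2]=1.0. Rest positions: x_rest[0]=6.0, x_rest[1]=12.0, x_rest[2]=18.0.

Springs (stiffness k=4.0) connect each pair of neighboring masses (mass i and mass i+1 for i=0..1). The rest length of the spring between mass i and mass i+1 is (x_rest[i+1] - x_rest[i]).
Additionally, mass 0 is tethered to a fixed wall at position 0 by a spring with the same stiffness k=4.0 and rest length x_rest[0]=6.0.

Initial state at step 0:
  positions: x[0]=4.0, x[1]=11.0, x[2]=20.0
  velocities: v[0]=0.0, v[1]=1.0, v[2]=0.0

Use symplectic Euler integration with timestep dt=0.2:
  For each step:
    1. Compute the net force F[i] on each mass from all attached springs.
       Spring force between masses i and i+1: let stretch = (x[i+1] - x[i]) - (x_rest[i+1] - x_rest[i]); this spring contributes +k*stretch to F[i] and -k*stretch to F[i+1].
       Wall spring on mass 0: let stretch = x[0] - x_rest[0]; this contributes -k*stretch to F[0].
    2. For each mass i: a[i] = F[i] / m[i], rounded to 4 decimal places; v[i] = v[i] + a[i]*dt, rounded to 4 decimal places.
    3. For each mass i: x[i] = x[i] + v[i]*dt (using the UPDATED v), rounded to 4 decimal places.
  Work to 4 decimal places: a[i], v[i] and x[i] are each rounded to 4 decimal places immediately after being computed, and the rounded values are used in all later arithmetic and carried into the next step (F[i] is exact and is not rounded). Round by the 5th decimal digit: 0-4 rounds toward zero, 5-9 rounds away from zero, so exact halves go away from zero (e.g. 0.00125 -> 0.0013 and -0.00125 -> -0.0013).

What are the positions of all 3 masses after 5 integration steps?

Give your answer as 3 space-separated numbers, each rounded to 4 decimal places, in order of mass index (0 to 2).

Answer: 8.3735 13.3679 16.7225

Derivation:
Step 0: x=[4.0000 11.0000 20.0000] v=[0.0000 1.0000 0.0000]
Step 1: x=[4.4800 11.5200 19.5200] v=[2.4000 2.6000 -2.4000]
Step 2: x=[5.3696 12.1936 18.7200] v=[4.4480 3.3680 -4.0000]
Step 3: x=[6.4919 12.8196 17.8358] v=[5.6115 3.1299 -4.4211]
Step 4: x=[7.5879 13.2357 17.1090] v=[5.4801 2.0807 -3.6341]
Step 5: x=[8.3735 13.3679 16.7225] v=[3.9280 0.6611 -1.9327]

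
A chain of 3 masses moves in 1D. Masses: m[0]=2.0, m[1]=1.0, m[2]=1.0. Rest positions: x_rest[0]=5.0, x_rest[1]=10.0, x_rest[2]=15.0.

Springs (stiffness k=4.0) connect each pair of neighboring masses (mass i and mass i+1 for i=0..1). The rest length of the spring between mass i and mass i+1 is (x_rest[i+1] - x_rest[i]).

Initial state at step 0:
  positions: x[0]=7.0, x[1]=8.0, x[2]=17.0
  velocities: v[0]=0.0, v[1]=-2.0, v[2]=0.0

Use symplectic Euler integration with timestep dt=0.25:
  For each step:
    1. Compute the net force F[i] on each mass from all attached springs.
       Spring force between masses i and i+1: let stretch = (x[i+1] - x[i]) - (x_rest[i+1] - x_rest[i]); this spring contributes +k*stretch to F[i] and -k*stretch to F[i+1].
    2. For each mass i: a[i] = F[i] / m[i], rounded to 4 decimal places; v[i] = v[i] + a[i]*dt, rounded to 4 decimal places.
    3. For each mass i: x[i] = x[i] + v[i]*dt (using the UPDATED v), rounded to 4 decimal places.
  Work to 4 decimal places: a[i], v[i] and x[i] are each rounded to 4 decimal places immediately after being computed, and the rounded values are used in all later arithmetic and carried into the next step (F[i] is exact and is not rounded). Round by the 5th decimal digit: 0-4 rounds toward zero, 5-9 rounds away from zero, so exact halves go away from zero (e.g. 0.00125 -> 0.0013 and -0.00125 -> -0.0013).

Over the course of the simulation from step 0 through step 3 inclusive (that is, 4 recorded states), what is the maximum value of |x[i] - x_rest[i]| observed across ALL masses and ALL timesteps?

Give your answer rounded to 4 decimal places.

Step 0: x=[7.0000 8.0000 17.0000] v=[0.0000 -2.0000 0.0000]
Step 1: x=[6.5000 9.5000 16.0000] v=[-2.0000 6.0000 -4.0000]
Step 2: x=[5.7500 11.8750 14.6250] v=[-3.0000 9.5000 -5.5000]
Step 3: x=[5.1406 13.4063 13.8125] v=[-2.4375 6.1250 -3.2500]
Max displacement = 3.4063

Answer: 3.4063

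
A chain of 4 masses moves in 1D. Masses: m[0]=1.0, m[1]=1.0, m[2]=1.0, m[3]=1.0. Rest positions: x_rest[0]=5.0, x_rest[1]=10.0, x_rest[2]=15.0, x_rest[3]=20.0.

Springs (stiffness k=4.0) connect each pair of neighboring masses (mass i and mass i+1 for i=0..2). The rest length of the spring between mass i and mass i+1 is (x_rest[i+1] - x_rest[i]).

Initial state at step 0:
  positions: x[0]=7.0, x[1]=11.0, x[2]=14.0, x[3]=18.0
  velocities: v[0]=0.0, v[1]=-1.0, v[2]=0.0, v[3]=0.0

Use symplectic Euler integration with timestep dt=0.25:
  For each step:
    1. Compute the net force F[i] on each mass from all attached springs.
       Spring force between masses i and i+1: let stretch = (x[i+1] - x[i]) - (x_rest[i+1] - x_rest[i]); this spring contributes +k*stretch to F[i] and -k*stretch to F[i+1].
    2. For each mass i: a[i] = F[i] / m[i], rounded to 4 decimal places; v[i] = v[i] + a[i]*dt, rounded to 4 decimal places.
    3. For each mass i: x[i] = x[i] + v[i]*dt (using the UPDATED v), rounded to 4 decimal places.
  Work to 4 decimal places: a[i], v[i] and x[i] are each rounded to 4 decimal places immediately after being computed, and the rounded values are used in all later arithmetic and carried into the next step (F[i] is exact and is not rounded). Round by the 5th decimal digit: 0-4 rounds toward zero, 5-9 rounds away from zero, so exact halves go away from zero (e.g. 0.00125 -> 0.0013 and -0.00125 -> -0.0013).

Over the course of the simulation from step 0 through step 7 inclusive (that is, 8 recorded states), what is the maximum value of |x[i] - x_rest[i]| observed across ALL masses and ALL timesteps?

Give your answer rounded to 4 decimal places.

Step 0: x=[7.0000 11.0000 14.0000 18.0000] v=[0.0000 -1.0000 0.0000 0.0000]
Step 1: x=[6.7500 10.5000 14.2500 18.2500] v=[-1.0000 -2.0000 1.0000 1.0000]
Step 2: x=[6.1875 10.0000 14.5625 18.7500] v=[-2.2500 -2.0000 1.2500 2.0000]
Step 3: x=[5.3281 9.6875 14.7813 19.4531] v=[-3.4375 -1.2500 0.8750 2.8125]
Step 4: x=[4.3086 9.5586 14.8946 20.2383] v=[-4.0781 -0.5156 0.4530 3.1407]
Step 5: x=[3.3516 9.4512 15.0098 20.9376] v=[-3.8281 -0.4296 0.4607 2.7970]
Step 6: x=[2.6695 9.2086 15.2173 21.4049] v=[-2.7285 -0.9706 0.8299 1.8692]
Step 7: x=[2.3722 8.8334 15.4695 21.5753] v=[-1.1894 -1.5010 1.0088 0.6816]
Max displacement = 2.6278

Answer: 2.6278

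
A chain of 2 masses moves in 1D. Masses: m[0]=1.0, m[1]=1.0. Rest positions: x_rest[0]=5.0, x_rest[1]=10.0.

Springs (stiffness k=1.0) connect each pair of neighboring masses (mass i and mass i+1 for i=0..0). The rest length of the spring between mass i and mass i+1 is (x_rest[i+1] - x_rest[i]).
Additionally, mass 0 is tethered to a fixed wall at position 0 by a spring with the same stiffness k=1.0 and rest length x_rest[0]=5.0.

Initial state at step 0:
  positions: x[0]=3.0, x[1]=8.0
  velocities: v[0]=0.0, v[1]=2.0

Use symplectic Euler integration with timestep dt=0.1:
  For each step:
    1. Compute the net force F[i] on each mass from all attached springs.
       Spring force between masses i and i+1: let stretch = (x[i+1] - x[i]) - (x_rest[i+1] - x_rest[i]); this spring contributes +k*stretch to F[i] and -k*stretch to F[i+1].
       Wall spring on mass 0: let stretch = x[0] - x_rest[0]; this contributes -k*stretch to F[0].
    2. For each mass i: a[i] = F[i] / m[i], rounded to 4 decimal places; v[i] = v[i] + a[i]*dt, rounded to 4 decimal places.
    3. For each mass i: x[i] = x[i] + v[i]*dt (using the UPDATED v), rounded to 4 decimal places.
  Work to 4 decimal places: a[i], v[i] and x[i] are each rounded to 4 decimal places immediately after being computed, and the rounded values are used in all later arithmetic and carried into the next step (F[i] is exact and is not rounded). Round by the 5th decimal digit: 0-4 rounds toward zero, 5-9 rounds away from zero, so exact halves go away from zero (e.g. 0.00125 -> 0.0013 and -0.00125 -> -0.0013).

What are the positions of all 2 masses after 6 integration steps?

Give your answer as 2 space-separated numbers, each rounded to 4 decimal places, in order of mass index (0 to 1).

Answer: 3.4596 9.1457

Derivation:
Step 0: x=[3.0000 8.0000] v=[0.0000 2.0000]
Step 1: x=[3.0200 8.2000] v=[0.2000 2.0000]
Step 2: x=[3.0616 8.3982] v=[0.4160 1.9820]
Step 3: x=[3.1260 8.5930] v=[0.6435 1.9483]
Step 4: x=[3.2138 8.7832] v=[0.8776 1.9016]
Step 5: x=[3.3251 8.9677] v=[1.1132 1.8447]
Step 6: x=[3.4596 9.1457] v=[1.3450 1.7804]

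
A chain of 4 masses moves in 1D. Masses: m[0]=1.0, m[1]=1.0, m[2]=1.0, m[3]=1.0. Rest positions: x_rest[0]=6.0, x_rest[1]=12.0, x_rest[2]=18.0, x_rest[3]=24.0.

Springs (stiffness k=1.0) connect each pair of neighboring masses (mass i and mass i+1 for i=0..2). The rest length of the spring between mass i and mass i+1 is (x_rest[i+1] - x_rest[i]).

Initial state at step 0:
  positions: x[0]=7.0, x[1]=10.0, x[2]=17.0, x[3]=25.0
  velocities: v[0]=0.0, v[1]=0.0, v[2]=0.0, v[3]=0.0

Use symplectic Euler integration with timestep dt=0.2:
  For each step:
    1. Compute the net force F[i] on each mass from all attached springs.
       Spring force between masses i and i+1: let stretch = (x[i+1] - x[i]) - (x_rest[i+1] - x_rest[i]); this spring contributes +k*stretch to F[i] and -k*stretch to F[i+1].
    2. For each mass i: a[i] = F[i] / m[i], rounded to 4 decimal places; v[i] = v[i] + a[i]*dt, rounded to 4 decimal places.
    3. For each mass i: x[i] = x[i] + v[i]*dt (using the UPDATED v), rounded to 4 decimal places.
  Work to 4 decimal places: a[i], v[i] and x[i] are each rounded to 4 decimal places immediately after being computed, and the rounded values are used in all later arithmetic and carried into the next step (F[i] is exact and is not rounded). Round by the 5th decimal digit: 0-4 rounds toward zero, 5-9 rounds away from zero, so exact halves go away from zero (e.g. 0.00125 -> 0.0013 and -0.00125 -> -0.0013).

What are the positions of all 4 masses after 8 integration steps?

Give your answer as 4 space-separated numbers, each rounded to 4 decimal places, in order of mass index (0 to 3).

Answer: 4.5818 13.1062 18.2769 23.0354

Derivation:
Step 0: x=[7.0000 10.0000 17.0000 25.0000] v=[0.0000 0.0000 0.0000 0.0000]
Step 1: x=[6.8800 10.1600 17.0400 24.9200] v=[-0.6000 0.8000 0.2000 -0.4000]
Step 2: x=[6.6512 10.4640 17.1200 24.7648] v=[-1.1440 1.5200 0.4000 -0.7760]
Step 3: x=[6.3349 10.8817 17.2396 24.5438] v=[-1.5814 2.0886 0.5978 -1.1050]
Step 4: x=[5.9605 11.3719 17.3970 24.2706] v=[-1.8720 2.4508 0.7871 -1.3658]
Step 5: x=[5.5626 11.8866 17.5884 23.9625] v=[-1.9897 2.5735 0.9568 -1.5405]
Step 6: x=[5.1776 12.3764 17.8067 23.6394] v=[-1.9249 2.4491 1.0913 -1.6153]
Step 7: x=[4.8406 12.7955 18.0411 23.3230] v=[-1.6851 2.0954 1.1718 -1.5818]
Step 8: x=[4.5818 13.1062 18.2769 23.0354] v=[-1.2941 1.5535 1.1791 -1.4382]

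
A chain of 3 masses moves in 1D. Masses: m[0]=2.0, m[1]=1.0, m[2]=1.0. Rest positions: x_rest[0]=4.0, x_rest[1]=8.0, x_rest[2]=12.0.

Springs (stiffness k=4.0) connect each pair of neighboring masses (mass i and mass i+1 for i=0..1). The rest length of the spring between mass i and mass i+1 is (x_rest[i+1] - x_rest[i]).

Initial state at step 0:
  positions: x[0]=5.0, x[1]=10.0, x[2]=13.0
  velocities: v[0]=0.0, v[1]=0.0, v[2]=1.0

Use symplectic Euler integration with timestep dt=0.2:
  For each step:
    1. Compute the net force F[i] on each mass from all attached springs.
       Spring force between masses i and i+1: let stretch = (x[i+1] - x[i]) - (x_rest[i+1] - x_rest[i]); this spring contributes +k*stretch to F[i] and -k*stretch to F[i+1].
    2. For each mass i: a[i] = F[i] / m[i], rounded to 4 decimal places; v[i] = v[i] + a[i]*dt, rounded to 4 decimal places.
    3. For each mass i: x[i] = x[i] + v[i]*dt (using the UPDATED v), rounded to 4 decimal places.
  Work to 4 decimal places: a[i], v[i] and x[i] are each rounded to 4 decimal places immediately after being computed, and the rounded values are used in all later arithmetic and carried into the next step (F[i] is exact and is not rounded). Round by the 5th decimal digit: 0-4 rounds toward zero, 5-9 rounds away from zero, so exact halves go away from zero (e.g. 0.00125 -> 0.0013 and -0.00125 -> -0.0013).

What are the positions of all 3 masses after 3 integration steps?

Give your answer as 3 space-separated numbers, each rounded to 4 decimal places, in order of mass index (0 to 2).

Step 0: x=[5.0000 10.0000 13.0000] v=[0.0000 0.0000 1.0000]
Step 1: x=[5.0800 9.6800 13.3600] v=[0.4000 -1.6000 1.8000]
Step 2: x=[5.2080 9.2128 13.7712] v=[0.6400 -2.3360 2.0560]
Step 3: x=[5.3364 8.8342 14.0931] v=[0.6419 -1.8931 1.6093]

Answer: 5.3364 8.8342 14.0931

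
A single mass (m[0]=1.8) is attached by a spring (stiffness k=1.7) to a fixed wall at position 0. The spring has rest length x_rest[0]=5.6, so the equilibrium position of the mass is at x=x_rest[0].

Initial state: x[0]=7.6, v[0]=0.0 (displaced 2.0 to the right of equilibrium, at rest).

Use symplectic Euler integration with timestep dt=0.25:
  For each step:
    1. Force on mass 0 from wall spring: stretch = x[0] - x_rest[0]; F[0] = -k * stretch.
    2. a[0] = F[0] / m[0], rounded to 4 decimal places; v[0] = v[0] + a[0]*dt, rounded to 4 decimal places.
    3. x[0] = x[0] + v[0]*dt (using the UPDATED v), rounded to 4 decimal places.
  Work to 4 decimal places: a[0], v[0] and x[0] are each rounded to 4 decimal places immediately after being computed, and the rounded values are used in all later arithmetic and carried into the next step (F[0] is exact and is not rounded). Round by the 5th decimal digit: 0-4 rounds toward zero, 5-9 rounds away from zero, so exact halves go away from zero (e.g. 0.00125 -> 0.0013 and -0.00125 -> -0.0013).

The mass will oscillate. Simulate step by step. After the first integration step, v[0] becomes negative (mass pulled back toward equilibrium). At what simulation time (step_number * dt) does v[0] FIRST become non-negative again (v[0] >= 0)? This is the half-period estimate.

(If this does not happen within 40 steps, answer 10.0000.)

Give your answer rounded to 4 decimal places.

Answer: 3.2500

Derivation:
Step 0: x=[7.6000] v=[0.0000]
Step 1: x=[7.4820] v=[-0.4722]
Step 2: x=[7.2529] v=[-0.9166]
Step 3: x=[6.9262] v=[-1.3069]
Step 4: x=[6.5212] v=[-1.6200]
Step 5: x=[6.0618] v=[-1.8375]
Step 6: x=[5.5752] v=[-1.9465]
Step 7: x=[5.0900] v=[-1.9407]
Step 8: x=[4.6349] v=[-1.8203]
Step 9: x=[4.2368] v=[-1.5924]
Step 10: x=[3.9192] v=[-1.2705]
Step 11: x=[3.7008] v=[-0.8737]
Step 12: x=[3.5945] v=[-0.4253]
Step 13: x=[3.6066] v=[0.0482]
First v>=0 after going negative at step 13, time=3.2500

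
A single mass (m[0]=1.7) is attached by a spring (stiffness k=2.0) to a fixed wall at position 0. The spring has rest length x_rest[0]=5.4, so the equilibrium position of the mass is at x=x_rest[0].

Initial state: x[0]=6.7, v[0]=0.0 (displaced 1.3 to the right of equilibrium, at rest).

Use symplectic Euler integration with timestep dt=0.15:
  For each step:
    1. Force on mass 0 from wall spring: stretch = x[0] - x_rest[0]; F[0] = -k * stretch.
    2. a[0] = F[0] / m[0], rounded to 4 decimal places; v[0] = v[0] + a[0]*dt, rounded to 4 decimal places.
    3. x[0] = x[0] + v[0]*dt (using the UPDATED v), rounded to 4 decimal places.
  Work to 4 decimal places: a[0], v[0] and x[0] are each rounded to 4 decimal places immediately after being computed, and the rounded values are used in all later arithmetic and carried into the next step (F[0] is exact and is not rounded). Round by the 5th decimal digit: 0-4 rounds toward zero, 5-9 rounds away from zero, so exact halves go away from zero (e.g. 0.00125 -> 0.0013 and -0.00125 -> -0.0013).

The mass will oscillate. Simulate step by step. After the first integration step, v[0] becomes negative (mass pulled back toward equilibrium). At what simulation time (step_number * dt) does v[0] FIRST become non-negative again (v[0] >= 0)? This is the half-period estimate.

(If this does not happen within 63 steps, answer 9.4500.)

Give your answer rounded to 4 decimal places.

Answer: 3.0000

Derivation:
Step 0: x=[6.7000] v=[0.0000]
Step 1: x=[6.6656] v=[-0.2294]
Step 2: x=[6.5977] v=[-0.4527]
Step 3: x=[6.4981] v=[-0.6641]
Step 4: x=[6.3694] v=[-0.8579]
Step 5: x=[6.2151] v=[-1.0290]
Step 6: x=[6.0392] v=[-1.1728]
Step 7: x=[5.8464] v=[-1.2856]
Step 8: x=[5.6417] v=[-1.3644]
Step 9: x=[5.4306] v=[-1.4071]
Step 10: x=[5.2187] v=[-1.4125]
Step 11: x=[5.0116] v=[-1.3805]
Step 12: x=[4.8148] v=[-1.3120]
Step 13: x=[4.6335] v=[-1.2087]
Step 14: x=[4.4725] v=[-1.0734]
Step 15: x=[4.3360] v=[-0.9097]
Step 16: x=[4.2277] v=[-0.7219]
Step 17: x=[4.1505] v=[-0.5150]
Step 18: x=[4.1063] v=[-0.2945]
Step 19: x=[4.0964] v=[-0.0662]
Step 20: x=[4.1210] v=[0.1638]
First v>=0 after going negative at step 20, time=3.0000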